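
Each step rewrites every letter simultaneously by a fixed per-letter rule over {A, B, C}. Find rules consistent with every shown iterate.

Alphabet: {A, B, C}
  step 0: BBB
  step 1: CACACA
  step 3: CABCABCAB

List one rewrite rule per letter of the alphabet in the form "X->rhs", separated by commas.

A->C, B->CA, C->B

  step 0 ⇒ step 1: BBB ⇒ CA·CA·CA
    B ↦ CA
    A ↦ C  (constrained at step 1)
    C ↦ B  (constrained at step 1)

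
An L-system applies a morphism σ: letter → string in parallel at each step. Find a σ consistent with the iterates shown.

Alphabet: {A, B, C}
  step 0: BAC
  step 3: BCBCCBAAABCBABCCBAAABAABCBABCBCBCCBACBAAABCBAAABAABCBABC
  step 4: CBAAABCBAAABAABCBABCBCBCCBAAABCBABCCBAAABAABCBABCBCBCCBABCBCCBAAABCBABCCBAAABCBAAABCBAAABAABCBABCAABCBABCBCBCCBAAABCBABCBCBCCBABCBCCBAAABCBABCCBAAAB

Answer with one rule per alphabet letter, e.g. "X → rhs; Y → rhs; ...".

A->BC, B->CBA, C->AAB

  step 3 ⇒ step 4: BCBCCBAAABCBABCCBAAABAABCBABCBCBCCBACBAAABCBAAABAABCBABC ⇒ CBA·AAB·CBA·AAB·AAB·CBA·BC·BC·BC·CBA·AAB·CBA·BC·CBA·AAB·AAB·CBA·BC·BC·BC·CBA·BC·BC·CBA·AAB·CBA·BC·CBA·AAB·CBA·AAB·CBA·AAB·AAB·CBA·BC·AAB·CBA·BC·BC·BC·CBA·AAB·CBA·BC·BC·BC·CBA·BC·BC·CBA·AAB·CBA·BC·CBA·AAB
    A ↦ BC
    B ↦ CBA
    C ↦ AAB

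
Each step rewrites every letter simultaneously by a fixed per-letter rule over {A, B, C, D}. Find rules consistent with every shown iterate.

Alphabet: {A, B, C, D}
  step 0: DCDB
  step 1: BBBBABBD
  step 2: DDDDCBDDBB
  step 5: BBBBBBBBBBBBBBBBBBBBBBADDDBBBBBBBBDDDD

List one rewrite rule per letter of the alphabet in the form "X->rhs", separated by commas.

A->CB, B->D, C->BBA, D->BB

  step 1 ⇒ step 2: BBBBABBD ⇒ D·D·D·D·CB·D·D·BB
    A ↦ CB
    B ↦ D
    D ↦ BB
  step 0 ⇒ step 1: DCDB ⇒ BB·BBA·BB·D
    C ↦ BBA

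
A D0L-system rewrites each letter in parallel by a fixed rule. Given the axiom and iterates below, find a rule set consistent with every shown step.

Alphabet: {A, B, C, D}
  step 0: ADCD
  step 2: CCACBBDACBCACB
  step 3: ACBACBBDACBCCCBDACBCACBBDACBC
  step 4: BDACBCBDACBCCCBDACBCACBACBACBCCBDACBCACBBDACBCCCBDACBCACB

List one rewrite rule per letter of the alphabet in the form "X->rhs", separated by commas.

  step 3 ⇒ step 4: ACBACBBDACBCCCBDACBCACBBDACBC ⇒ BD·ACB·C·BD·ACB·C·C·C·BD·ACB·C·ACB·ACB·ACB·C·C·BD·ACB·C·ACB·BD·ACB·C·C·C·BD·ACB·C·ACB
    A ↦ BD
    B ↦ C
    C ↦ ACB
    D ↦ C

A->BD, B->C, C->ACB, D->C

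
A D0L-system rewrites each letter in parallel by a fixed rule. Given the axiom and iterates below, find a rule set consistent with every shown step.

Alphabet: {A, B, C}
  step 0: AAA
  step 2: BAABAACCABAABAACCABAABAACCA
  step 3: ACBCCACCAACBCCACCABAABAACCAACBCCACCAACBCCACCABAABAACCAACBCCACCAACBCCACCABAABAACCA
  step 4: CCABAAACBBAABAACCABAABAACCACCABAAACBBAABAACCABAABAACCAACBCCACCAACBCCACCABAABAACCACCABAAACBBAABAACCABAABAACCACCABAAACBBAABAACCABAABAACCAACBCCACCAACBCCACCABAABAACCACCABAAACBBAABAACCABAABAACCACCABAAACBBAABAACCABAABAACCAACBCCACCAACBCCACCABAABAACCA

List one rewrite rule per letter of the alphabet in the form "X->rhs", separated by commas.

  step 3 ⇒ step 4: ACBCCACCAACBCCACCABAABAACCAACBCCACCAACBCCACCABAABAACCAACBCCACCAACBCCACCABAABAACCA ⇒ CCA·BAA·ACB·BAA·BAA·CCA·BAA·BAA·CCA·CCA·BAA·ACB·BAA·BAA·CCA·BAA·BAA·CCA·ACB·CCA·CCA·ACB·CCA·CCA·BAA·BAA·CCA·CCA·BAA·ACB·BAA·BAA·CCA·BAA·BAA·CCA·CCA·BAA·ACB·BAA·BAA·CCA·BAA·BAA·CCA·ACB·CCA·CCA·ACB·CCA·CCA·BAA·BAA·CCA·CCA·BAA·ACB·BAA·BAA·CCA·BAA·BAA·CCA·CCA·BAA·ACB·BAA·BAA·CCA·BAA·BAA·CCA·ACB·CCA·CCA·ACB·CCA·CCA·BAA·BAA·CCA
    A ↦ CCA
    B ↦ ACB
    C ↦ BAA

A->CCA, B->ACB, C->BAA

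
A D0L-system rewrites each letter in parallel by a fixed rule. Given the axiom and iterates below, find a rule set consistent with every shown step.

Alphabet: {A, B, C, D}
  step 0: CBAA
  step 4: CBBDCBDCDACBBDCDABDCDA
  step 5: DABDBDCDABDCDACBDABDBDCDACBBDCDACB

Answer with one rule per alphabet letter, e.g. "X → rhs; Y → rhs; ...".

  step 4 ⇒ step 5: CBBDCBDCDACBBDCDABDCDA ⇒ DA·BD·BD·C·DA·BD·C·DA·C·B·DA·BD·BD·C·DA·C·B·BD·C·DA·C·B
    A ↦ B
    B ↦ BD
    C ↦ DA
    D ↦ C

A->B, B->BD, C->DA, D->C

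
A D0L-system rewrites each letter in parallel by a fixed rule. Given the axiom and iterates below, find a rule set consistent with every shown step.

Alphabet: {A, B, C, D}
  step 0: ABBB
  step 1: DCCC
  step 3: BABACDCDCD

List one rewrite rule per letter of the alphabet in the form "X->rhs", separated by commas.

  step 0 ⇒ step 1: ABBB ⇒ D·C·C·C
    A ↦ D
    B ↦ C
    C ↦ BA  (constrained at step 1)
    D ↦ CC  (constrained at step 1)

A->D, B->C, C->BA, D->CC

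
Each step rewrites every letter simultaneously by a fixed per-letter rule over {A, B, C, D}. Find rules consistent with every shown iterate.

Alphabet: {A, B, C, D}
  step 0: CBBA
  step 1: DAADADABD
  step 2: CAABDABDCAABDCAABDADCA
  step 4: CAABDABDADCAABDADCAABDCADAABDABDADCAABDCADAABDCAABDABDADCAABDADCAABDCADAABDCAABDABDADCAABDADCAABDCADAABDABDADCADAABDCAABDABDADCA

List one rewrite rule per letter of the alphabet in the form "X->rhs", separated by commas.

  step 1 ⇒ step 2: DAADADABD ⇒ CA·ABD·ABD·CA·ABD·CA·ABD·AD·CA
    A ↦ ABD
    B ↦ AD
    D ↦ CA
  step 0 ⇒ step 1: CBBA ⇒ DA·AD·AD·ABD
    C ↦ DA

A->ABD, B->AD, C->DA, D->CA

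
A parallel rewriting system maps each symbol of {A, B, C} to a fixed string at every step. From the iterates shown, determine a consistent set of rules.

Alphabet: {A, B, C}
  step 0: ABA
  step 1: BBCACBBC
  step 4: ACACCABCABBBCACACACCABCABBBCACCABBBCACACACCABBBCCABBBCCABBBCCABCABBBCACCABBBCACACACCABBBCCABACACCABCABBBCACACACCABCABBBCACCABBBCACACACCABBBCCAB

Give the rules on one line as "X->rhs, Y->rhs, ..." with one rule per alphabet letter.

A->BBC, B->AC, C->CAB

  step 0 ⇒ step 1: ABA ⇒ BBC·AC·BBC
    A ↦ BBC
    B ↦ AC
    C ↦ CAB  (constrained at step 1)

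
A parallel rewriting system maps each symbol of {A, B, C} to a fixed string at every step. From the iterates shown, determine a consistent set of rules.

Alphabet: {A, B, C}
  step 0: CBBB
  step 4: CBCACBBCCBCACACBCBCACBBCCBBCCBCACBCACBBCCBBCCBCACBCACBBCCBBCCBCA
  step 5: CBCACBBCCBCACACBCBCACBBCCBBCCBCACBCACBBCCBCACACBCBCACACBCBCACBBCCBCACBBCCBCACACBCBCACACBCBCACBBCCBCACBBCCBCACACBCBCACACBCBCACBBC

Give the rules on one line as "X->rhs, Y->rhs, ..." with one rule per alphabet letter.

  step 4 ⇒ step 5: CBCACBBCCBCACACBCBCACBBCCBBCCBCACBCACBBCCBBCCBCACBCACBBCCBBCCBCA ⇒ CB·CA·CB·BC·CB·CA·CA·CB·CB·CA·CB·BC·CB·BC·CB·CA·CB·CA·CB·BC·CB·CA·CA·CB·CB·CA·CA·CB·CB·CA·CB·BC·CB·CA·CB·BC·CB·CA·CA·CB·CB·CA·CA·CB·CB·CA·CB·BC·CB·CA·CB·BC·CB·CA·CA·CB·CB·CA·CA·CB·CB·CA·CB·BC
    A ↦ BC
    B ↦ CA
    C ↦ CB

A->BC, B->CA, C->CB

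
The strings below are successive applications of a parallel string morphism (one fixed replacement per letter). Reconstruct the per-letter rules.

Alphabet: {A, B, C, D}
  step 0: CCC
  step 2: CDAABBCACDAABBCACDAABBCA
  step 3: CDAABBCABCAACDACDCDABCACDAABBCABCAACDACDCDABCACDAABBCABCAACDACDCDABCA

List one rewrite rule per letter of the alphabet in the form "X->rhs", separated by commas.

  step 2 ⇒ step 3: CDAABBCACDAABBCACDAABBCA ⇒ CDA·AB·BCA·BCA·ACD·ACD·CDA·BCA·CDA·AB·BCA·BCA·ACD·ACD·CDA·BCA·CDA·AB·BCA·BCA·ACD·ACD·CDA·BCA
    A ↦ BCA
    B ↦ ACD
    C ↦ CDA
    D ↦ AB

A->BCA, B->ACD, C->CDA, D->AB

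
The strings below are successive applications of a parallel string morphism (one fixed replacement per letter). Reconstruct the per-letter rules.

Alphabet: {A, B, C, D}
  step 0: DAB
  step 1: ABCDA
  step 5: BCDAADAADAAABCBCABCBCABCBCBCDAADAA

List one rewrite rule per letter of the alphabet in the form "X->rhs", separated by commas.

  step 0 ⇒ step 1: DAB ⇒ A·BC·DA
    A ↦ BC
    B ↦ DA
    D ↦ A
    C ↦ A  (constrained at step 1)

A->BC, B->DA, C->A, D->A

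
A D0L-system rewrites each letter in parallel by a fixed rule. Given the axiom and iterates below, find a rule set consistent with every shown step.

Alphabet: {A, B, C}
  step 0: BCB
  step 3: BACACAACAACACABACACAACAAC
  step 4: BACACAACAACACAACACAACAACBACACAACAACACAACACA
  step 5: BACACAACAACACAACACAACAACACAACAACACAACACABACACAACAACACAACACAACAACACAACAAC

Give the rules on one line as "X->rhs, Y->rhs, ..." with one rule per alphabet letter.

A->AC, B->BAC, C->A

  step 4 ⇒ step 5: BACACAACAACACAACACAACAACBACACAACAACACAACACA ⇒ BAC·AC·A·AC·A·AC·AC·A·AC·AC·A·AC·A·AC·AC·A·AC·A·AC·AC·A·AC·AC·A·BAC·AC·A·AC·A·AC·AC·A·AC·AC·A·AC·A·AC·AC·A·AC·A·AC
    A ↦ AC
    B ↦ BAC
    C ↦ A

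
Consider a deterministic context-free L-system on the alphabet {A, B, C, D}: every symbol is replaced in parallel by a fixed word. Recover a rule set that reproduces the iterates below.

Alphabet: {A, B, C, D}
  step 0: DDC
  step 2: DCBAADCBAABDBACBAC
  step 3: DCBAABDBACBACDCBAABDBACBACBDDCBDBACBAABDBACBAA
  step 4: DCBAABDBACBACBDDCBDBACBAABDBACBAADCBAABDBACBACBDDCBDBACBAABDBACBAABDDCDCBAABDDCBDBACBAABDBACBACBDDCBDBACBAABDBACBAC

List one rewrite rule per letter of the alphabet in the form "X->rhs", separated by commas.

  step 3 ⇒ step 4: DCBAABDBACBACDCBAABDBACBACBDDCBDBACBAABDBACBAA ⇒ DC·BAA·BD·BAC·BAC·BD·DC·BD·BAC·BAA·BD·BAC·BAA·DC·BAA·BD·BAC·BAC·BD·DC·BD·BAC·BAA·BD·BAC·BAA·BD·DC·DC·BAA·BD·DC·BD·BAC·BAA·BD·BAC·BAC·BD·DC·BD·BAC·BAA·BD·BAC·BAC
    A ↦ BAC
    B ↦ BD
    C ↦ BAA
    D ↦ DC

A->BAC, B->BD, C->BAA, D->DC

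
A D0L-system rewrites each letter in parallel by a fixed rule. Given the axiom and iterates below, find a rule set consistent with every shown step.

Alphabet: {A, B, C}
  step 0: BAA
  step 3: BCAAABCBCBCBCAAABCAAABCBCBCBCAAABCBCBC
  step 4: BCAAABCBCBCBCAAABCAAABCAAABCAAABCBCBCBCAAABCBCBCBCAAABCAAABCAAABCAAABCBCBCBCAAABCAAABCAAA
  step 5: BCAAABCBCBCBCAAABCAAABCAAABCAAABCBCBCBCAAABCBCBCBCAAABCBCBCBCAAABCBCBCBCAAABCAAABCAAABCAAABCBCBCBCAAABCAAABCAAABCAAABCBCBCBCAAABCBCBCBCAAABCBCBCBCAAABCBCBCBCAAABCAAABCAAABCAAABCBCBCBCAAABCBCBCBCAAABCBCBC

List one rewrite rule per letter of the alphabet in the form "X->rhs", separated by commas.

  step 4 ⇒ step 5: BCAAABCBCBCBCAAABCAAABCAAABCAAABCBCBCBCAAABCBCBCBCAAABCAAABCAAABCAAABCBCBCBCAAABCAAABCAAA ⇒ BCA·AA·BC·BC·BC·BCA·AA·BCA·AA·BCA·AA·BCA·AA·BC·BC·BC·BCA·AA·BC·BC·BC·BCA·AA·BC·BC·BC·BCA·AA·BC·BC·BC·BCA·AA·BCA·AA·BCA·AA·BCA·AA·BC·BC·BC·BCA·AA·BCA·AA·BCA·AA·BCA·AA·BC·BC·BC·BCA·AA·BC·BC·BC·BCA·AA·BC·BC·BC·BCA·AA·BC·BC·BC·BCA·AA·BCA·AA·BCA·AA·BCA·AA·BC·BC·BC·BCA·AA·BC·BC·BC·BCA·AA·BC·BC·BC
    A ↦ BC
    B ↦ BCA
    C ↦ AA

A->BC, B->BCA, C->AA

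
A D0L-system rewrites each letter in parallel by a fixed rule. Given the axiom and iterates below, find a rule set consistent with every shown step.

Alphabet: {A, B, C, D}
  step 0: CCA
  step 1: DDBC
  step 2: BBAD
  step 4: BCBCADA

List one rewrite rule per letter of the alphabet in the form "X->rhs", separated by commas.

  step 1 ⇒ step 2: DDBC ⇒ B·B·A·D
    B ↦ A
    C ↦ D
    D ↦ B
  step 0 ⇒ step 1: CCA ⇒ D·D·BC
    A ↦ BC

A->BC, B->A, C->D, D->B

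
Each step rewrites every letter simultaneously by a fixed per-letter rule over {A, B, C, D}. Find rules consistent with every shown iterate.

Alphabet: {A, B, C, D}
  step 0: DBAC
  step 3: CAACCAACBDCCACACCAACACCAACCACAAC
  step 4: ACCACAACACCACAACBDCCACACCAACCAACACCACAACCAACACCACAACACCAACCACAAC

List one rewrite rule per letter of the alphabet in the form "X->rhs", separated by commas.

  step 3 ⇒ step 4: CAACCAACBDCCACACCAACACCAACCACAAC ⇒ AC·CA·CA·AC·AC·CA·CA·AC·BD·CC·AC·AC·CA·AC·CA·AC·AC·CA·CA·AC·CA·AC·AC·CA·CA·AC·AC·CA·AC·CA·CA·AC
    A ↦ CA
    B ↦ BD
    C ↦ AC
    D ↦ CC

A->CA, B->BD, C->AC, D->CC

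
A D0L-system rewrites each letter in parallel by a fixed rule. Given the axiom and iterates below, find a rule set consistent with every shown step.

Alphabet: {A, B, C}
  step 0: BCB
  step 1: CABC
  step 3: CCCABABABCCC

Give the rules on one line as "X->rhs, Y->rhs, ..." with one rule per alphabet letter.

A->CC, B->C, C->AB

  step 0 ⇒ step 1: BCB ⇒ C·AB·C
    B ↦ C
    C ↦ AB
    A ↦ CC  (constrained at step 1)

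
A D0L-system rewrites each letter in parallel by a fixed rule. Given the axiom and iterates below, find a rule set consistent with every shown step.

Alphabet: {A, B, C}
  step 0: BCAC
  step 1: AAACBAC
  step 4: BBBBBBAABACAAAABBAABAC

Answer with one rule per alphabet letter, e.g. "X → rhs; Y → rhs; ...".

A->B, B->AA, C->AC

  step 0 ⇒ step 1: BCAC ⇒ AA·AC·B·AC
    A ↦ B
    B ↦ AA
    C ↦ AC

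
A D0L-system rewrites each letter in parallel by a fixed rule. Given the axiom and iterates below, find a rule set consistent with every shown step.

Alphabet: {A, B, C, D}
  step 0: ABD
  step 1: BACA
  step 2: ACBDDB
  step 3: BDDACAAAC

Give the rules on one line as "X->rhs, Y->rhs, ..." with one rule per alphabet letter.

A->B, B->AC, C->DD, D->A

  step 2 ⇒ step 3: ACBDDB ⇒ B·DD·AC·A·A·AC
    A ↦ B
    B ↦ AC
    C ↦ DD
    D ↦ A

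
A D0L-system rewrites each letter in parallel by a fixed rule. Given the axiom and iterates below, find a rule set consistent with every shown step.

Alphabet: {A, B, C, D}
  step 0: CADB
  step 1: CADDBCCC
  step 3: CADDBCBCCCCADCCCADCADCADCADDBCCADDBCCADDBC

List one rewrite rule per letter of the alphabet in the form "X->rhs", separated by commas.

A->D, B->CC, C->CAD, D->BC

  step 0 ⇒ step 1: CADB ⇒ CAD·D·BC·CC
    A ↦ D
    B ↦ CC
    C ↦ CAD
    D ↦ BC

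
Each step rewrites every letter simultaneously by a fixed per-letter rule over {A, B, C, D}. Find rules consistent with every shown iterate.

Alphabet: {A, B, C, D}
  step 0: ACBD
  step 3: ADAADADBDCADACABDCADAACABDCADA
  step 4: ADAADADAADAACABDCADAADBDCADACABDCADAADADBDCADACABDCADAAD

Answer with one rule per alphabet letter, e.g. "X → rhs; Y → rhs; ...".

A->AD, B->AC, C->BDC, D->A

  step 3 ⇒ step 4: ADAADADBDCADACABDCADAACABDCADA ⇒ AD·A·AD·AD·A·AD·A·AC·A·BDC·AD·A·AD·BDC·AD·AC·A·BDC·AD·A·AD·AD·BDC·AD·AC·A·BDC·AD·A·AD
    A ↦ AD
    B ↦ AC
    C ↦ BDC
    D ↦ A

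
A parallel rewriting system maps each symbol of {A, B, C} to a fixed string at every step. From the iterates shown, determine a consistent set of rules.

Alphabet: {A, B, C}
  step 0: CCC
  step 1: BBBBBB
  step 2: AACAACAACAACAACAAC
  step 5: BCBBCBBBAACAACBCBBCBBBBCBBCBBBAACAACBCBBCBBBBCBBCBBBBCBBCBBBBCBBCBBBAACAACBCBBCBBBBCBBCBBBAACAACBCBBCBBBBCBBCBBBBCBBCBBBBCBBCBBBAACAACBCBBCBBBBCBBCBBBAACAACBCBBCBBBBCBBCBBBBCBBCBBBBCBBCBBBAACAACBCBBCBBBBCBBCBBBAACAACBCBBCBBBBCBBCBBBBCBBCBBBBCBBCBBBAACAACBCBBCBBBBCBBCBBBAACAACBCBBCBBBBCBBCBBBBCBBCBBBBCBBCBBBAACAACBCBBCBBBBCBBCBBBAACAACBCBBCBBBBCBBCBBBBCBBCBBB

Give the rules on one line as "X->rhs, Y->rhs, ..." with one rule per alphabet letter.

A->BCB, B->AAC, C->BB

  step 1 ⇒ step 2: BBBBBB ⇒ AAC·AAC·AAC·AAC·AAC·AAC
    B ↦ AAC
    A ↦ BCB  (constrained at step 2)
  step 0 ⇒ step 1: CCC ⇒ BB·BB·BB
    C ↦ BB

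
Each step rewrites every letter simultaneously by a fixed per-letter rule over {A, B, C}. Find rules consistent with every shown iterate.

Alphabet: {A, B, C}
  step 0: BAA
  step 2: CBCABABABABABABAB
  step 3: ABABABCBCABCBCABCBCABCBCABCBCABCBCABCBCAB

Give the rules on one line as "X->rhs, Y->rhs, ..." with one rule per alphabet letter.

A->CBC, B->AB, C->AB

  step 2 ⇒ step 3: CBCABABABABABABAB ⇒ AB·AB·AB·CBC·AB·CBC·AB·CBC·AB·CBC·AB·CBC·AB·CBC·AB·CBC·AB
    A ↦ CBC
    B ↦ AB
    C ↦ AB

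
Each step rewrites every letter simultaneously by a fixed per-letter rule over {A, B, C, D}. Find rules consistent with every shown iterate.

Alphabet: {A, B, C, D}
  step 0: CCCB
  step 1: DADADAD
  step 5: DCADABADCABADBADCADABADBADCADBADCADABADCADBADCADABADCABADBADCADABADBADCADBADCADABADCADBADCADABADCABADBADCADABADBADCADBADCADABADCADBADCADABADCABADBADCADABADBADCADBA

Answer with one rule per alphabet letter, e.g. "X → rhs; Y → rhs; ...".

  step 0 ⇒ step 1: CCCB ⇒ DA·DA·DA·D
    B ↦ D
    C ↦ DA
    A ↦ BA  (constrained at step 1)
    D ↦ DCA  (constrained at step 1)

A->BA, B->D, C->DA, D->DCA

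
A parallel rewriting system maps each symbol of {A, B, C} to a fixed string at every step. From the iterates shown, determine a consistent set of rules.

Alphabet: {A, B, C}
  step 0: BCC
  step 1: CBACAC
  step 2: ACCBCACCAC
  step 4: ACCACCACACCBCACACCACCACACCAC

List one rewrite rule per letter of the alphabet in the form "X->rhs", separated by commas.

  step 1 ⇒ step 2: CBACAC ⇒ AC·CB·C·AC·C·AC
    A ↦ C
    B ↦ CB
    C ↦ AC

A->C, B->CB, C->AC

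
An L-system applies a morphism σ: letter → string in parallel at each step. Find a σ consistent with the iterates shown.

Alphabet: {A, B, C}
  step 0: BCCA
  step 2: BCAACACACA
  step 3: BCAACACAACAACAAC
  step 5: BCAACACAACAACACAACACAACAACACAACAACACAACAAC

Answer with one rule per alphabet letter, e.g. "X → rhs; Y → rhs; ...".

  step 2 ⇒ step 3: BCAACACACA ⇒ BC·A·AC·AC·A·AC·A·AC·A·AC
    A ↦ AC
    B ↦ BC
    C ↦ A

A->AC, B->BC, C->A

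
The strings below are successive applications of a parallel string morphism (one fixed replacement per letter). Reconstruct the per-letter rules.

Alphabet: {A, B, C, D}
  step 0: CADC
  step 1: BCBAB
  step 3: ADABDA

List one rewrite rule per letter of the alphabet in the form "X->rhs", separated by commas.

  step 0 ⇒ step 1: CADC ⇒ B·CB·A·B
    A ↦ CB
    C ↦ B
    D ↦ A
    B ↦ D  (constrained at step 1)

A->CB, B->D, C->B, D->A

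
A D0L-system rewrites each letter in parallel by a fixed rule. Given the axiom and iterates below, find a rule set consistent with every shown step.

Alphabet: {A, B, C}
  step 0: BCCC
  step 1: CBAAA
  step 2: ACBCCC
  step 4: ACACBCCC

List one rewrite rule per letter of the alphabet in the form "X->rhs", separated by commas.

  step 1 ⇒ step 2: CBAAA ⇒ A·CB·C·C·C
    A ↦ C
    B ↦ CB
    C ↦ A

A->C, B->CB, C->A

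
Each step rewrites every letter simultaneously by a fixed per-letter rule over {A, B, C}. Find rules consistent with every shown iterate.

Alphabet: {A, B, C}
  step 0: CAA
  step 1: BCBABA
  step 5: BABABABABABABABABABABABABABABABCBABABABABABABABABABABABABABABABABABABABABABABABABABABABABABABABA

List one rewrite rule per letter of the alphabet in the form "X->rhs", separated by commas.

A->BA, B->BA, C->BC

  step 0 ⇒ step 1: CAA ⇒ BC·BA·BA
    A ↦ BA
    C ↦ BC
    B ↦ BA  (constrained at step 1)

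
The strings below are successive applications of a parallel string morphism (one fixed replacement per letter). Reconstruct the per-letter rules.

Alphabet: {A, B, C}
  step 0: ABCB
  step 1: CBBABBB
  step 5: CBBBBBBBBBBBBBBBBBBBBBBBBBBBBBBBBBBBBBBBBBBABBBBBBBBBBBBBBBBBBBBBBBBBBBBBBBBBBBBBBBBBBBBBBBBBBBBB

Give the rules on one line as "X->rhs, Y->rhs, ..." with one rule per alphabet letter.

  step 0 ⇒ step 1: ABCB ⇒ C·BB·AB·BB
    A ↦ C
    B ↦ BB
    C ↦ AB

A->C, B->BB, C->AB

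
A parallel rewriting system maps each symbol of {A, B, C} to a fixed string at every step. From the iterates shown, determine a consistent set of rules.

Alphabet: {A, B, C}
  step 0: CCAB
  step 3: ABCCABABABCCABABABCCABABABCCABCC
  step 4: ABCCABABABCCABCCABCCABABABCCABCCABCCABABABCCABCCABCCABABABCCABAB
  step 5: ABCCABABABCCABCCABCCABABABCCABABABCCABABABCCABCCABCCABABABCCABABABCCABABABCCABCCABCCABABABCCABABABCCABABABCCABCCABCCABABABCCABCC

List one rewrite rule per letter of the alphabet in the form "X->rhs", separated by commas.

  step 4 ⇒ step 5: ABCCABABABCCABCCABCCABABABCCABCCABCCABABABCCABCCABCCABABABCCABAB ⇒ ABC·C·AB·AB·ABC·C·ABC·C·ABC·C·AB·AB·ABC·C·AB·AB·ABC·C·AB·AB·ABC·C·ABC·C·ABC·C·AB·AB·ABC·C·AB·AB·ABC·C·AB·AB·ABC·C·ABC·C·ABC·C·AB·AB·ABC·C·AB·AB·ABC·C·AB·AB·ABC·C·ABC·C·ABC·C·AB·AB·ABC·C·ABC·C
    A ↦ ABC
    B ↦ C
    C ↦ AB

A->ABC, B->C, C->AB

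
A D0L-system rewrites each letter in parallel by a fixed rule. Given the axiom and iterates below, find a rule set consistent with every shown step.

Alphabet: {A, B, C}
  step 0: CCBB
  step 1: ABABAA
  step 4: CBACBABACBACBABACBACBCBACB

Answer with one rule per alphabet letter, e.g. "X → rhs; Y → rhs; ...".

A->CB, B->A, C->AB

  step 0 ⇒ step 1: CCBB ⇒ AB·AB·A·A
    B ↦ A
    C ↦ AB
    A ↦ CB  (constrained at step 1)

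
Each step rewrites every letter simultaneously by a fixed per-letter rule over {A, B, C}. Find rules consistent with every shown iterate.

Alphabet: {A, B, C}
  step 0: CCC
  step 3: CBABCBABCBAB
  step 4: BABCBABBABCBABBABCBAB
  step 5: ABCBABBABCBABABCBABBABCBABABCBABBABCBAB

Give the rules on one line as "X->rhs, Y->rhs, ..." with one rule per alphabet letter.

A->CB, B->AB, C->B

  step 4 ⇒ step 5: BABCBABBABCBABBABCBAB ⇒ AB·CB·AB·B·AB·CB·AB·AB·CB·AB·B·AB·CB·AB·AB·CB·AB·B·AB·CB·AB
    A ↦ CB
    B ↦ AB
    C ↦ B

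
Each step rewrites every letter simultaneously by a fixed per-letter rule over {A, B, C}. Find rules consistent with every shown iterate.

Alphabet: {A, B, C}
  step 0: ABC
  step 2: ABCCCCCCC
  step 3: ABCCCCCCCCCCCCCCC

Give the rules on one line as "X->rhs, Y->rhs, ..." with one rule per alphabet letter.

  step 2 ⇒ step 3: ABCCCCCCC ⇒ AB·C·CC·CC·CC·CC·CC·CC·CC
    A ↦ AB
    B ↦ C
    C ↦ CC

A->AB, B->C, C->CC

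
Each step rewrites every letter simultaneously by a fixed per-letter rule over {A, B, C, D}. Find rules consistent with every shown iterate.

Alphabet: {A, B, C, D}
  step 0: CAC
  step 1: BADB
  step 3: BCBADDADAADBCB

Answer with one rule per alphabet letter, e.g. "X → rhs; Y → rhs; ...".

  step 0 ⇒ step 1: CAC ⇒ B·AD·B
    A ↦ AD
    C ↦ B
    B ↦ CB  (constrained at step 1)
    D ↦ DA  (constrained at step 1)

A->AD, B->CB, C->B, D->DA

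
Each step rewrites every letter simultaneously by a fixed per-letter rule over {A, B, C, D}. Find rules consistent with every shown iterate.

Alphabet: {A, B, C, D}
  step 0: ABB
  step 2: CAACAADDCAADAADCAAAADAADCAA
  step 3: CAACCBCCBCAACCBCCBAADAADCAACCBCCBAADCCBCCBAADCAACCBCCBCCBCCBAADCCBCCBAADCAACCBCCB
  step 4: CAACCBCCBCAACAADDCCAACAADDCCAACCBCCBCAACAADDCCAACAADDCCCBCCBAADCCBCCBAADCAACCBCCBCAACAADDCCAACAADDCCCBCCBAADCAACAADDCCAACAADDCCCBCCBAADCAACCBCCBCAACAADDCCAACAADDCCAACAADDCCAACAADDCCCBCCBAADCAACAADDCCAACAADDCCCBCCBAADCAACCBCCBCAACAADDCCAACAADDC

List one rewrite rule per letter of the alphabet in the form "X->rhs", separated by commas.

  step 3 ⇒ step 4: CAACCBCCBCAACCBCCBAADAADCAACCBCCBAADCCBCCBAADCAACCBCCBCCBCCBAADCCBCCBAADCAACCBCCB ⇒ CAA·CCB·CCB·CAA·CAA·DDC·CAA·CAA·DDC·CAA·CCB·CCB·CAA·CAA·DDC·CAA·CAA·DDC·CCB·CCB·AAD·CCB·CCB·AAD·CAA·CCB·CCB·CAA·CAA·DDC·CAA·CAA·DDC·CCB·CCB·AAD·CAA·CAA·DDC·CAA·CAA·DDC·CCB·CCB·AAD·CAA·CCB·CCB·CAA·CAA·DDC·CAA·CAA·DDC·CAA·CAA·DDC·CAA·CAA·DDC·CCB·CCB·AAD·CAA·CAA·DDC·CAA·CAA·DDC·CCB·CCB·AAD·CAA·CCB·CCB·CAA·CAA·DDC·CAA·CAA·DDC
    A ↦ CCB
    B ↦ DDC
    C ↦ CAA
    D ↦ AAD

A->CCB, B->DDC, C->CAA, D->AAD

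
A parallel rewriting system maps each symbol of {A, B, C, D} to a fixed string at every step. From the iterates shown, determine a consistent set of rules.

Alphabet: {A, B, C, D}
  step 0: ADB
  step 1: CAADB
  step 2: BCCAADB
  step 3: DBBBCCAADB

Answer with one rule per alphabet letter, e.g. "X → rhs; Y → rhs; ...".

A->C, B->DB, C->B, D->AA

  step 2 ⇒ step 3: BCCAADB ⇒ DB·B·B·C·C·AA·DB
    A ↦ C
    B ↦ DB
    C ↦ B
    D ↦ AA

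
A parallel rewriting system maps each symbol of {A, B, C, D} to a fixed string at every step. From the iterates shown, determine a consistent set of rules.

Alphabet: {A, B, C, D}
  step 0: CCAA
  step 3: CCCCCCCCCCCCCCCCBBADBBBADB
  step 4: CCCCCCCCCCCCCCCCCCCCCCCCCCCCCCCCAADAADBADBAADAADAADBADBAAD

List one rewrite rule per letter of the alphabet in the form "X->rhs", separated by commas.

  step 3 ⇒ step 4: CCCCCCCCCCCCCCCCBBADBBBADB ⇒ CC·CC·CC·CC·CC·CC·CC·CC·CC·CC·CC·CC·CC·CC·CC·CC·AAD·AAD·B·ADB·AAD·AAD·AAD·B·ADB·AAD
    A ↦ B
    B ↦ AAD
    C ↦ CC
    D ↦ ADB

A->B, B->AAD, C->CC, D->ADB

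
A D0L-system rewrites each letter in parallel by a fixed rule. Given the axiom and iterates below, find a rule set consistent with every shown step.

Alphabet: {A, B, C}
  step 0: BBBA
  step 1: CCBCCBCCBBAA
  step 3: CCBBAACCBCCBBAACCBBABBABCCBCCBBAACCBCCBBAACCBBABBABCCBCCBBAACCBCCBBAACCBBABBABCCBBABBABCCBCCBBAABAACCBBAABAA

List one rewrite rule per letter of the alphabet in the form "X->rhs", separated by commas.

  step 0 ⇒ step 1: BBBA ⇒ CCB·CCB·CCB·BAA
    A ↦ BAA
    B ↦ CCB
    C ↦ BAB  (constrained at step 1)

A->BAA, B->CCB, C->BAB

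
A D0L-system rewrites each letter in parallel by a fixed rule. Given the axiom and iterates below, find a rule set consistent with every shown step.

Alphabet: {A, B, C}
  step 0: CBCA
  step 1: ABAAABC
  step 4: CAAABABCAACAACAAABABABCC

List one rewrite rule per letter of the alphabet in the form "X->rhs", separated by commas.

A->C, B->AA, C->AB

  step 0 ⇒ step 1: CBCA ⇒ AB·AA·AB·C
    A ↦ C
    B ↦ AA
    C ↦ AB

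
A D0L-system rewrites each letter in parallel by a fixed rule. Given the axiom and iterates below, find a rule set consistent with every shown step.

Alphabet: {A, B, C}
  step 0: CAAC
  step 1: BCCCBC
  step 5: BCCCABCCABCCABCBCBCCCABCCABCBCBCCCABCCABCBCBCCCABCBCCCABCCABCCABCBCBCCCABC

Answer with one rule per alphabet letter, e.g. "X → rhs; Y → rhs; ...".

  step 0 ⇒ step 1: CAAC ⇒ BC·C·C·BC
    A ↦ C
    C ↦ BC
    B ↦ CA  (constrained at step 1)

A->C, B->CA, C->BC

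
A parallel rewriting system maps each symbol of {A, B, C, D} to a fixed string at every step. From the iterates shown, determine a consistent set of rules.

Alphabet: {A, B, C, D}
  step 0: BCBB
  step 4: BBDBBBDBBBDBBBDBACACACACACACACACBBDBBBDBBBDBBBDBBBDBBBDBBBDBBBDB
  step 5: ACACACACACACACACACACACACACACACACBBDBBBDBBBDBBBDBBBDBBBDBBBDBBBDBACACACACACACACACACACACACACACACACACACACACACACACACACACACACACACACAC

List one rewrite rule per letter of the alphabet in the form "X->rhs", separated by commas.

A->BB, B->AC, C->DB, D->AC

  step 4 ⇒ step 5: BBDBBBDBBBDBBBDBACACACACACACACACBBDBBBDBBBDBBBDBBBDBBBDBBBDBBBDB ⇒ AC·AC·AC·AC·AC·AC·AC·AC·AC·AC·AC·AC·AC·AC·AC·AC·BB·DB·BB·DB·BB·DB·BB·DB·BB·DB·BB·DB·BB·DB·BB·DB·AC·AC·AC·AC·AC·AC·AC·AC·AC·AC·AC·AC·AC·AC·AC·AC·AC·AC·AC·AC·AC·AC·AC·AC·AC·AC·AC·AC·AC·AC·AC·AC
    A ↦ BB
    B ↦ AC
    C ↦ DB
    D ↦ AC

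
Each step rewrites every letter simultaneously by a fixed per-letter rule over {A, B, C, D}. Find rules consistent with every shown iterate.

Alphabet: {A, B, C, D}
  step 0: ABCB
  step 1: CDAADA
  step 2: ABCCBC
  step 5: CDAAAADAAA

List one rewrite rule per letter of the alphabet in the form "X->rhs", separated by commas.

A->C, B->DA, C->A, D->B

  step 1 ⇒ step 2: CDAADA ⇒ A·B·C·C·B·C
    A ↦ C
    C ↦ A
    D ↦ B
  step 0 ⇒ step 1: ABCB ⇒ C·DA·A·DA
    B ↦ DA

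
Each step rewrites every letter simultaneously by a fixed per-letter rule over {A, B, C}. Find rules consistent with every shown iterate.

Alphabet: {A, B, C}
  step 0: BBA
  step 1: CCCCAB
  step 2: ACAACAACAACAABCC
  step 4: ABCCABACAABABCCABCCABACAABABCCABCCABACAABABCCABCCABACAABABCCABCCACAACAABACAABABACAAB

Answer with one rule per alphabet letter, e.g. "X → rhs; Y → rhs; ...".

A->AB, B->CC, C->ACA

  step 1 ⇒ step 2: CCCCAB ⇒ ACA·ACA·ACA·ACA·AB·CC
    A ↦ AB
    B ↦ CC
    C ↦ ACA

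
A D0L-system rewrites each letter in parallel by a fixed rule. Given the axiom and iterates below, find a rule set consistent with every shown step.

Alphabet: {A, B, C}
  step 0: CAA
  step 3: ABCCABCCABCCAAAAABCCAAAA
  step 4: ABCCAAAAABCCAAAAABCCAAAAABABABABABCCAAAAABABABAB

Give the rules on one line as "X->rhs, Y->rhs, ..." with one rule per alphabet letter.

  step 3 ⇒ step 4: ABCCABCCABCCAAAAABCCAAAA ⇒ AB·CC·AA·AA·AB·CC·AA·AA·AB·CC·AA·AA·AB·AB·AB·AB·AB·CC·AA·AA·AB·AB·AB·AB
    A ↦ AB
    B ↦ CC
    C ↦ AA

A->AB, B->CC, C->AA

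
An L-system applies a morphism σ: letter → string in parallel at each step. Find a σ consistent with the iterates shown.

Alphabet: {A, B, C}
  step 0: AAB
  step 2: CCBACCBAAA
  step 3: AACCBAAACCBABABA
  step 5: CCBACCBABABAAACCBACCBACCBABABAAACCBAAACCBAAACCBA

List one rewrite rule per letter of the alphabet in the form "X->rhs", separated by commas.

A->BA, B->CC, C->A

  step 2 ⇒ step 3: CCBACCBAAA ⇒ A·A·CC·BA·A·A·CC·BA·BA·BA
    A ↦ BA
    B ↦ CC
    C ↦ A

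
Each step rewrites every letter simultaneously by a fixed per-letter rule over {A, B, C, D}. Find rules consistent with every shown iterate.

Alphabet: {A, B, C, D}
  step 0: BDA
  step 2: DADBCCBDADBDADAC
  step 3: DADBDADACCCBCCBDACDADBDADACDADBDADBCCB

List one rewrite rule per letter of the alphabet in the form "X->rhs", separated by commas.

A->DB, B->DAC, C->CCB, D->DA

  step 2 ⇒ step 3: DADBCCBDADBDADAC ⇒ DA·DB·DA·DAC·CCB·CCB·DAC·DA·DB·DA·DAC·DA·DB·DA·DB·CCB
    A ↦ DB
    B ↦ DAC
    C ↦ CCB
    D ↦ DA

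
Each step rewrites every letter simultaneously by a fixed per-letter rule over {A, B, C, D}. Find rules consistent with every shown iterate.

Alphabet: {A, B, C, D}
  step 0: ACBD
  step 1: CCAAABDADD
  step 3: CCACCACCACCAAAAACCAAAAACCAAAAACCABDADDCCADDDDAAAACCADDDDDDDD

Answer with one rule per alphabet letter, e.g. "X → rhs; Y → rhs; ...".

  step 0 ⇒ step 1: ACBD ⇒ CCA·AA·BDA·DD
    A ↦ CCA
    B ↦ BDA
    C ↦ AA
    D ↦ DD

A->CCA, B->BDA, C->AA, D->DD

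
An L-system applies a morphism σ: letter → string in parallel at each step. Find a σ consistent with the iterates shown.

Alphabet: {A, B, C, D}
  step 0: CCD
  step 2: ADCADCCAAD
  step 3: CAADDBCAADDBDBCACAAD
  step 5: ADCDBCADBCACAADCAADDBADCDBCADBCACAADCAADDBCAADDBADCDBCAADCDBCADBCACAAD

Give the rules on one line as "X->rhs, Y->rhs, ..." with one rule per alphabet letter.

A->CA, B->C, C->DB, D->AD

  step 2 ⇒ step 3: ADCADCCAAD ⇒ CA·AD·DB·CA·AD·DB·DB·CA·CA·AD
    A ↦ CA
    C ↦ DB
    D ↦ AD
    B ↦ C  (constrained at step 3)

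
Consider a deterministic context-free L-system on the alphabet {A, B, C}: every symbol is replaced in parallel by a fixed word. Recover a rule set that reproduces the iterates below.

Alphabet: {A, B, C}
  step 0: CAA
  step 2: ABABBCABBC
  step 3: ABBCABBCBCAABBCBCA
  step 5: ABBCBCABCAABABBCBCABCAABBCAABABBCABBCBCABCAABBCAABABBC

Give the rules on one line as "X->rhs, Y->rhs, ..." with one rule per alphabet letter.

  step 2 ⇒ step 3: ABABBCABBC ⇒ AB·BC·AB·BC·BC·A·AB·BC·BC·A
    A ↦ AB
    B ↦ BC
    C ↦ A

A->AB, B->BC, C->A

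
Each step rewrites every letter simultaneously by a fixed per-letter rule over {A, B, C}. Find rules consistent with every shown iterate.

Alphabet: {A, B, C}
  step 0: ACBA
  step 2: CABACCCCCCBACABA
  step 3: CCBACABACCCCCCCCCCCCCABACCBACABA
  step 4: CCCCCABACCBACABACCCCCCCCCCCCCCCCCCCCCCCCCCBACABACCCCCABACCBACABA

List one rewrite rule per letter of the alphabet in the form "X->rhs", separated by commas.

  step 3 ⇒ step 4: CCBACABACCCCCCCCCCCCCABACCBACABA ⇒ CC·CC·CA·BA·CC·BA·CA·BA·CC·CC·CC·CC·CC·CC·CC·CC·CC·CC·CC·CC·CC·BA·CA·BA·CC·CC·CA·BA·CC·BA·CA·BA
    A ↦ BA
    B ↦ CA
    C ↦ CC

A->BA, B->CA, C->CC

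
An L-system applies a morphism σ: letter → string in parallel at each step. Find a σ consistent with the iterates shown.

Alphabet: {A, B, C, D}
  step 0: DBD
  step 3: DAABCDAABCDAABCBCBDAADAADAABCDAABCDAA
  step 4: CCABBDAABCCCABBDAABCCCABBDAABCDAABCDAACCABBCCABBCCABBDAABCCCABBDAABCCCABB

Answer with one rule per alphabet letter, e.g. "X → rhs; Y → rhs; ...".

  step 3 ⇒ step 4: DAABCDAABCDAABCBCBDAADAADAABCDAABCDAA ⇒ CCA·B·B·DAA·BC·CCA·B·B·DAA·BC·CCA·B·B·DAA·BC·DAA·BC·DAA·CCA·B·B·CCA·B·B·CCA·B·B·DAA·BC·CCA·B·B·DAA·BC·CCA·B·B
    A ↦ B
    B ↦ DAA
    C ↦ BC
    D ↦ CCA

A->B, B->DAA, C->BC, D->CCA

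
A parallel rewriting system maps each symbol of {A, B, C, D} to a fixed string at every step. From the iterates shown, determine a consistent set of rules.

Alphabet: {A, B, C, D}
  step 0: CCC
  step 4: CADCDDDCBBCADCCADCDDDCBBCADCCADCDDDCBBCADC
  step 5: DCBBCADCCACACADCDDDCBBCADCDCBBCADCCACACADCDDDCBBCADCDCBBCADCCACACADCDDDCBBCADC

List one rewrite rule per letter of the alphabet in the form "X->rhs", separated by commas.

  step 4 ⇒ step 5: CADCDDDCBBCADCCADCDDDCBBCADCCADCDDDCBBCADC ⇒ DC·BB·CA·DC·CA·CA·CA·DC·D·D·DC·BB·CA·DC·DC·BB·CA·DC·CA·CA·CA·DC·D·D·DC·BB·CA·DC·DC·BB·CA·DC·CA·CA·CA·DC·D·D·DC·BB·CA·DC
    A ↦ BB
    B ↦ D
    C ↦ DC
    D ↦ CA

A->BB, B->D, C->DC, D->CA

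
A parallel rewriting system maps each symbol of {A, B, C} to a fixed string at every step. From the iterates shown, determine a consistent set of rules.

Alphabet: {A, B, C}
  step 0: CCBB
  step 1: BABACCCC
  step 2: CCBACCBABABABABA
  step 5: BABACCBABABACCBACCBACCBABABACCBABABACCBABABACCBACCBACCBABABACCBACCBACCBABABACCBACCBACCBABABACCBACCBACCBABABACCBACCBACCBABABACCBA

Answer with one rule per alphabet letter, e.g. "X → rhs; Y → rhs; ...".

A->BA, B->CC, C->BA

  step 1 ⇒ step 2: BABACCCC ⇒ CC·BA·CC·BA·BA·BA·BA·BA
    A ↦ BA
    B ↦ CC
    C ↦ BA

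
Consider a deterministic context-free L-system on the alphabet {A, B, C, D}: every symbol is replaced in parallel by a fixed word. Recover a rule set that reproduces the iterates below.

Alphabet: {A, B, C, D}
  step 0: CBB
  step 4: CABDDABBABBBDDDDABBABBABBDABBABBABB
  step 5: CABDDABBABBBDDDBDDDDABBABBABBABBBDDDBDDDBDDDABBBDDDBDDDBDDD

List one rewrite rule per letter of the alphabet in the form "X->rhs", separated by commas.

A->BD, B->D, C->CA, D->ABB

  step 4 ⇒ step 5: CABDDABBABBBDDDDABBABBABBDABBABBABB ⇒ CA·BD·D·ABB·ABB·BD·D·D·BD·D·D·D·ABB·ABB·ABB·ABB·BD·D·D·BD·D·D·BD·D·D·ABB·BD·D·D·BD·D·D·BD·D·D
    A ↦ BD
    B ↦ D
    C ↦ CA
    D ↦ ABB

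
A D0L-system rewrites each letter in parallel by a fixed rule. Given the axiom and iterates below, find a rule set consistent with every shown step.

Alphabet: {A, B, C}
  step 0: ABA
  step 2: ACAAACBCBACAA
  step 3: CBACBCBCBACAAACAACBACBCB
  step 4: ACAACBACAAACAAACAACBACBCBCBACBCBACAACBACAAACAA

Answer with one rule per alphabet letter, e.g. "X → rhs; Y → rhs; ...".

  step 3 ⇒ step 4: CBACBCBCBACAAACAACBACBCB ⇒ A·CAA·CB·A·CAA·A·CAA·A·CAA·CB·A·CB·CB·CB·A·CB·CB·A·CAA·CB·A·CAA·A·CAA
    A ↦ CB
    B ↦ CAA
    C ↦ A

A->CB, B->CAA, C->A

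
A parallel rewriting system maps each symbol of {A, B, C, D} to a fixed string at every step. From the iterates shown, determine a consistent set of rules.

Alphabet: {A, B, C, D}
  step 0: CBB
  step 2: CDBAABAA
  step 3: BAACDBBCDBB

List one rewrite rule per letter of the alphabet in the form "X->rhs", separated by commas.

  step 2 ⇒ step 3: CDBAABAA ⇒ B·AA·CD·B·B·CD·B·B
    A ↦ B
    B ↦ CD
    C ↦ B
    D ↦ AA

A->B, B->CD, C->B, D->AA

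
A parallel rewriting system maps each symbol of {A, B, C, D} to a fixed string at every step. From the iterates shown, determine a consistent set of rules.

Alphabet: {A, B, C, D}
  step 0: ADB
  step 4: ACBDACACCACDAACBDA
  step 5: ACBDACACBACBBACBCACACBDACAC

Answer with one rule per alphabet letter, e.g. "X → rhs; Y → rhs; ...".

A->AC, B->DA, C->B, D->C

  step 4 ⇒ step 5: ACBDACACCACDAACBDA ⇒ AC·B·DA·C·AC·B·AC·B·B·AC·B·C·AC·AC·B·DA·C·AC
    A ↦ AC
    B ↦ DA
    C ↦ B
    D ↦ C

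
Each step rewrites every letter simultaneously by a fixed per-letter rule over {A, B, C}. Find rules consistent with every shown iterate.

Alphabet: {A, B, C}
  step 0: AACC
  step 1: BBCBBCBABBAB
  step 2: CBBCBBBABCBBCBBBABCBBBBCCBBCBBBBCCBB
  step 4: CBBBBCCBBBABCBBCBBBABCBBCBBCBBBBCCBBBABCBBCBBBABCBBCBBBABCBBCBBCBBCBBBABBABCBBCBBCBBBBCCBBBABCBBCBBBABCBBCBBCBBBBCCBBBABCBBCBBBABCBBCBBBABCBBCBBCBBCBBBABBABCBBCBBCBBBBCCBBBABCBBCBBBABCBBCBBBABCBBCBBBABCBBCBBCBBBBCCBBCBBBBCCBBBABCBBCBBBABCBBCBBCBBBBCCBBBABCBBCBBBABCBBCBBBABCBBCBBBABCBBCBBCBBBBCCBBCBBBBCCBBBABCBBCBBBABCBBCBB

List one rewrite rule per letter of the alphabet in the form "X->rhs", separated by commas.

  step 1 ⇒ step 2: BBCBBCBABBAB ⇒ CBB·CBB·BAB·CBB·CBB·BAB·CBB·BBC·CBB·CBB·BBC·CBB
    A ↦ BBC
    B ↦ CBB
    C ↦ BAB

A->BBC, B->CBB, C->BAB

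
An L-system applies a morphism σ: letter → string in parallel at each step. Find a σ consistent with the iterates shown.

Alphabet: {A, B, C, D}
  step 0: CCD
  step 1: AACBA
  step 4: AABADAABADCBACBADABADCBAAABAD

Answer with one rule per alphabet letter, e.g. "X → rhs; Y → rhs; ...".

  step 0 ⇒ step 1: CCD ⇒ A·A·CBA
    C ↦ A
    D ↦ CBA
    A ↦ D  (constrained at step 1)
    B ↦ ABA  (constrained at step 1)

A->D, B->ABA, C->A, D->CBA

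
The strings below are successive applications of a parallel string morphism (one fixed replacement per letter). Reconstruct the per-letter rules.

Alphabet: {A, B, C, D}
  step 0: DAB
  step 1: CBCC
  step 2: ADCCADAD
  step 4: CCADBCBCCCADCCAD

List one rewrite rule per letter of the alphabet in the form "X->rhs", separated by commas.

  step 1 ⇒ step 2: CBCC ⇒ AD·CC·AD·AD
    B ↦ CC
    C ↦ AD
  step 0 ⇒ step 1: DAB ⇒ C·B·CC
    A ↦ B
  step 0 ⇒ step 1: DAB ⇒ C·B·CC
    D ↦ C

A->B, B->CC, C->AD, D->C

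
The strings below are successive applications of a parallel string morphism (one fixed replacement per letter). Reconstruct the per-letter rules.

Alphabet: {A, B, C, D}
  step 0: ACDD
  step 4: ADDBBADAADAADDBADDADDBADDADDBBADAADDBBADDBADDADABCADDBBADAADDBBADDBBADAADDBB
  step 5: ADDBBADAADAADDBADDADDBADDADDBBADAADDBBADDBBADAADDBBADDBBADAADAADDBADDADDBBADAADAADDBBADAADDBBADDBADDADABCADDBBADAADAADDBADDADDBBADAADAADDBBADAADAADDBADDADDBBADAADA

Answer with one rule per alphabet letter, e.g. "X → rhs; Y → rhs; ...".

  step 4 ⇒ step 5: ADDBBADAADAADDBADDADDBADDADDBBADAADDBBADDBADDADABCADDBBADAADDBBADDBBADAADDBB ⇒ ADD·B·B·ADA·ADA·ADD·B·ADD·ADD·B·ADD·ADD·B·B·ADA·ADD·B·B·ADD·B·B·ADA·ADD·B·B·ADD·B·B·ADA·ADA·ADD·B·ADD·ADD·B·B·ADA·ADA·ADD·B·B·ADA·ADD·B·B·ADD·B·ADD·ADA·BC·ADD·B·B·ADA·ADA·ADD·B·ADD·ADD·B·B·ADA·ADA·ADD·B·B·ADA·ADA·ADD·B·ADD·ADD·B·B·ADA·ADA
    A ↦ ADD
    B ↦ ADA
    C ↦ BC
    D ↦ B

A->ADD, B->ADA, C->BC, D->B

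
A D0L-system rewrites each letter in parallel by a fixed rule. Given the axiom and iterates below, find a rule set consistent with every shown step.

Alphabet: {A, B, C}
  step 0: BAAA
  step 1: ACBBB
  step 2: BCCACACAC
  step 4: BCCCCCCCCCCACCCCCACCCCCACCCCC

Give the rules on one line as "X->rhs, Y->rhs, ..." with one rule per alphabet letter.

A->B, B->AC, C->CC

  step 1 ⇒ step 2: ACBBB ⇒ B·CC·AC·AC·AC
    A ↦ B
    B ↦ AC
    C ↦ CC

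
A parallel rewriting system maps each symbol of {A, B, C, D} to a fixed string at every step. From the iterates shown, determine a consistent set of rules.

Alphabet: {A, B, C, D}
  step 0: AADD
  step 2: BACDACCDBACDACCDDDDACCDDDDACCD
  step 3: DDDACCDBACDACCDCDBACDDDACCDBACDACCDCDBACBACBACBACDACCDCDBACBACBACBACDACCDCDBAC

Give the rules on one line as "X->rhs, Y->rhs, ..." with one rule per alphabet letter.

  step 2 ⇒ step 3: BACDACCDBACDACCDDDDACCDDDDACCD ⇒ DD·DAC·CD·BAC·DAC·CD·CD·BAC·DD·DAC·CD·BAC·DAC·CD·CD·BAC·BAC·BAC·BAC·DAC·CD·CD·BAC·BAC·BAC·BAC·DAC·CD·CD·BAC
    A ↦ DAC
    B ↦ DD
    C ↦ CD
    D ↦ BAC

A->DAC, B->DD, C->CD, D->BAC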